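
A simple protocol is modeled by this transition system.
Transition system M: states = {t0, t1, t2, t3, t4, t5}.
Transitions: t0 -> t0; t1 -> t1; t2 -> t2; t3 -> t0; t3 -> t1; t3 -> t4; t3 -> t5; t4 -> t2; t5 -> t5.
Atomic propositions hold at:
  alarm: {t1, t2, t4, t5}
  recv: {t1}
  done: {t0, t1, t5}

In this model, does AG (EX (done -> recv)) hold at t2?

Sat(done -> recv) = {t1, t2, t3, t4}
Sat(EX (done -> recv)) = {s : some successor in {t1, t2, t3, t4}} = {t1, t2, t3, t4}
AG (EX (done -> recv)): greatest fixpoint, start Z0 = {t1, t2, t3, t4}, keep only states in Sat with every successor in Z. Z1 = {t1, t2, t4}; fixed.
Sat(AG (EX (done -> recv))) = {t1, t2, t4}
t2 ∈ Sat(AG (EX (done -> recv))) = {t1, t2, t4}, so the formula holds at t2.

Yes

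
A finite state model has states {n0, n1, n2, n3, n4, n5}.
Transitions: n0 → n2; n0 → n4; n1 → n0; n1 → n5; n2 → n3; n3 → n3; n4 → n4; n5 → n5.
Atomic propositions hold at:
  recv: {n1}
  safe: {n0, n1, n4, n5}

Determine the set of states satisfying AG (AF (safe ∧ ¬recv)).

Sat(¬recv) = {n0, n2, n3, n4, n5}
Sat(safe ∧ ¬recv) = {n0, n4, n5}
AF (safe ∧ ¬recv): least fixpoint, start Z0 = {n0, n4, n5}, add states with every successor in Z. Z1 = {n0, n1, n4, n5}; fixed.
Sat(AF (safe ∧ ¬recv)) = {n0, n1, n4, n5}
AG (AF (safe ∧ ¬recv)): greatest fixpoint, start Z0 = {n0, n1, n4, n5}, keep only states in Sat with every successor in Z. Z1 = {n1, n4, n5}; Z2 = {n4, n5}; fixed.
Sat(AG (AF (safe ∧ ¬recv))) = {n4, n5}

{n4, n5}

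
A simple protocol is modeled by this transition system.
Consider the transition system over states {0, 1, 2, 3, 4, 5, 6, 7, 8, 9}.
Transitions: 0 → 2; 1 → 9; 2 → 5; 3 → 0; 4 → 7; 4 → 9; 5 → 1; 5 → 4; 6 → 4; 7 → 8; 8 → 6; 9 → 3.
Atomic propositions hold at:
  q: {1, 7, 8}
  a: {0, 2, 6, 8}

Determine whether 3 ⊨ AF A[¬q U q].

Sat(¬q) = {0, 2, 3, 4, 5, 6, 9}
A[¬q U q]: least fixpoint, start Z0 = Sat(q) = {1, 7, 8}, add states in Sat(¬q) with every successor in Z. Already a fixed point.
Sat(A[¬q U q]) = {1, 7, 8}
AF A[¬q U q]: least fixpoint, start Z0 = {1, 7, 8}, add states with every successor in Z. Already a fixed point.
Sat(AF A[¬q U q]) = {1, 7, 8}
3 ∉ Sat(AF A[¬q U q]) = {1, 7, 8}, so the formula does not hold at 3.

No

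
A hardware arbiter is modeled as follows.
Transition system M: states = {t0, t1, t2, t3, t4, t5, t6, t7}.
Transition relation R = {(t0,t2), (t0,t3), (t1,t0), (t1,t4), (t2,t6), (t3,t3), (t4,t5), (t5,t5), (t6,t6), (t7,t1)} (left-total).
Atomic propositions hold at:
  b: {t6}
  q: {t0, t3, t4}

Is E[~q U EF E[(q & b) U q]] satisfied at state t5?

Sat(~q) = {t1, t2, t5, t6, t7}
Sat(q & b) = ∅
E[(q & b) U q]: least fixpoint, start Z0 = Sat(q) = {t0, t3, t4}, add states in Sat(q & b) with some successor in Z. Already a fixed point.
Sat(E[(q & b) U q]) = {t0, t3, t4}
EF E[(q & b) U q]: least fixpoint, start Z0 = {t0, t3, t4}, add states with some successor in Z. Z1 = {t0, t1, t3, t4}; Z2 = {t0, t1, t3, t4, t7}; fixed.
Sat(EF E[(q & b) U q]) = {t0, t1, t3, t4, t7}
E[~q U EF E[(q & b) U q]]: least fixpoint, start Z0 = Sat(EF E[(q & b) U q]) = {t0, t1, t3, t4, t7}, add states in Sat(~q) with some successor in Z. Already a fixed point.
Sat(E[~q U EF E[(q & b) U q]]) = {t0, t1, t3, t4, t7}
t5 ∉ Sat(E[~q U EF E[(q & b) U q]]) = {t0, t1, t3, t4, t7}, so the formula does not hold at t5.

No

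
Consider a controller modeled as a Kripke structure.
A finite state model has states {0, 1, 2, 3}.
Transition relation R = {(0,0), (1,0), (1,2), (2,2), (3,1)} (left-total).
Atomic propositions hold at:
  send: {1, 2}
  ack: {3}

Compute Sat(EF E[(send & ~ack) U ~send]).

Sat(~ack) = {0, 1, 2}
Sat(send & ~ack) = {1, 2}
Sat(~send) = {0, 3}
E[(send & ~ack) U ~send]: least fixpoint, start Z0 = Sat(~send) = {0, 3}, add states in Sat(send & ~ack) with some successor in Z. Z1 = {0, 1, 3}; fixed.
Sat(E[(send & ~ack) U ~send]) = {0, 1, 3}
EF E[(send & ~ack) U ~send]: least fixpoint, start Z0 = {0, 1, 3}, add states with some successor in Z. Already a fixed point.
Sat(EF E[(send & ~ack) U ~send]) = {0, 1, 3}

{0, 1, 3}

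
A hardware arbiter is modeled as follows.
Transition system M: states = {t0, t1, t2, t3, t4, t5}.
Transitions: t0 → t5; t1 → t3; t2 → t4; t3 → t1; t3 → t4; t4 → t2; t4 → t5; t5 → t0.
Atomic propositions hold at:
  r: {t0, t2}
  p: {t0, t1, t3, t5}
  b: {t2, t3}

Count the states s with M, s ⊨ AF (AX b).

Sat(AX b) = {s : every successor in {t2, t3}} = {t1}
AF (AX b): least fixpoint, start Z0 = {t1}, add states with every successor in Z. Already a fixed point.
Sat(AF (AX b)) = {t1}
|Sat(AF (AX b))| = |{t1}| = 1.

1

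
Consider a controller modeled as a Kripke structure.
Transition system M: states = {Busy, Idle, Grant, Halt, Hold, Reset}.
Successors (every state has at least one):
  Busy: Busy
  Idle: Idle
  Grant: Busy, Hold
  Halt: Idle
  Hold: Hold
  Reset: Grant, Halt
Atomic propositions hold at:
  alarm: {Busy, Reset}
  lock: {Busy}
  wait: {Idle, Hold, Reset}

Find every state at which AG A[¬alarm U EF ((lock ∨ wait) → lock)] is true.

Sat(¬alarm) = {Idle, Grant, Halt, Hold}
Sat(lock ∨ wait) = {Busy, Idle, Hold, Reset}
Sat((lock ∨ wait) → lock) = {Busy, Grant, Halt}
EF ((lock ∨ wait) → lock): least fixpoint, start Z0 = {Busy, Grant, Halt}, add states with some successor in Z. Z1 = {Busy, Grant, Halt, Reset}; fixed.
Sat(EF ((lock ∨ wait) → lock)) = {Busy, Grant, Halt, Reset}
A[¬alarm U EF ((lock ∨ wait) → lock)]: least fixpoint, start Z0 = Sat(EF ((lock ∨ wait) → lock)) = {Busy, Grant, Halt, Reset}, add states in Sat(¬alarm) with every successor in Z. Already a fixed point.
Sat(A[¬alarm U EF ((lock ∨ wait) → lock)]) = {Busy, Grant, Halt, Reset}
AG A[¬alarm U EF ((lock ∨ wait) → lock)]: greatest fixpoint, start Z0 = {Busy, Grant, Halt, Reset}, keep only states in Sat with every successor in Z. Z1 = {Busy, Reset}; Z2 = {Busy}; fixed.
Sat(AG A[¬alarm U EF ((lock ∨ wait) → lock)]) = {Busy}

{Busy}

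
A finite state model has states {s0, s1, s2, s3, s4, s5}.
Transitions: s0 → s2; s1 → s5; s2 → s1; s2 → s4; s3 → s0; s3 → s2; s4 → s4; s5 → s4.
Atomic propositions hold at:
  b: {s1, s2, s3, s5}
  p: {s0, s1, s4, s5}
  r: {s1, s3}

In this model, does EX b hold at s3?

Sat(EX b) = {s : some successor in {s1, s2, s3, s5}} = {s0, s1, s2, s3}
s3 ∈ Sat(EX b) = {s0, s1, s2, s3}, so the formula holds at s3.

Yes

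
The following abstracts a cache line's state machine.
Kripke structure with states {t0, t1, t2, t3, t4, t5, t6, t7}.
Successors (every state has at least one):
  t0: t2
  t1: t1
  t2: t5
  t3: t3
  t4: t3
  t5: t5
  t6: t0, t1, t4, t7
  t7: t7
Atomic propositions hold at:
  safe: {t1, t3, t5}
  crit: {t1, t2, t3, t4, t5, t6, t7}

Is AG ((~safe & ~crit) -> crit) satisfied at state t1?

Sat(~safe) = {t0, t2, t4, t6, t7}
Sat(~crit) = {t0}
Sat(~safe & ~crit) = {t0}
Sat((~safe & ~crit) -> crit) = {t1, t2, t3, t4, t5, t6, t7}
AG ((~safe & ~crit) -> crit): greatest fixpoint, start Z0 = {t1, t2, t3, t4, t5, t6, t7}, keep only states in Sat with every successor in Z. Z1 = {t1, t2, t3, t4, t5, t7}; fixed.
Sat(AG ((~safe & ~crit) -> crit)) = {t1, t2, t3, t4, t5, t7}
t1 ∈ Sat(AG ((~safe & ~crit) -> crit)) = {t1, t2, t3, t4, t5, t7}, so the formula holds at t1.

Yes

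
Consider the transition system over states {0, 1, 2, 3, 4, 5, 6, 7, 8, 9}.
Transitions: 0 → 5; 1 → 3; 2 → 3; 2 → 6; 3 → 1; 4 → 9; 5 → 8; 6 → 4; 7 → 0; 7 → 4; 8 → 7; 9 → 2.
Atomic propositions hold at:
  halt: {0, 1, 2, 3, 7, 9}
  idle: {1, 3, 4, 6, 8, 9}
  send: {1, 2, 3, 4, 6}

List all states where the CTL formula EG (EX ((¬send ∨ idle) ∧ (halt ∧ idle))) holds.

Sat(¬send) = {0, 5, 7, 8, 9}
Sat(¬send ∨ idle) = {0, 1, 3, 4, 5, 6, 7, 8, 9}
Sat(halt ∧ idle) = {1, 3, 9}
Sat((¬send ∨ idle) ∧ (halt ∧ idle)) = {1, 3, 9}
Sat(EX ((¬send ∨ idle) ∧ (halt ∧ idle))) = {s : some successor in {1, 3, 9}} = {1, 2, 3, 4}
EG (EX ((¬send ∨ idle) ∧ (halt ∧ idle))): greatest fixpoint, start Z0 = {1, 2, 3, 4}, keep only states in Sat with some successor in Z. Z1 = {1, 2, 3}; fixed.
Sat(EG (EX ((¬send ∨ idle) ∧ (halt ∧ idle)))) = {1, 2, 3}

{1, 2, 3}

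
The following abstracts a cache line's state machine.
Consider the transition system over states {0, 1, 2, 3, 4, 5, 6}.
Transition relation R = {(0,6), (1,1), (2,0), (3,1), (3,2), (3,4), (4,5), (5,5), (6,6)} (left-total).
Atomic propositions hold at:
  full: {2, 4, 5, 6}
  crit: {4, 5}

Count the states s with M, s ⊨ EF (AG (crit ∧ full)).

3

Sat(crit ∧ full) = {4, 5}
AG (crit ∧ full): greatest fixpoint, start Z0 = {4, 5}, keep only states in Sat with every successor in Z. Already a fixed point.
Sat(AG (crit ∧ full)) = {4, 5}
EF (AG (crit ∧ full)): least fixpoint, start Z0 = {4, 5}, add states with some successor in Z. Z1 = {3, 4, 5}; fixed.
Sat(EF (AG (crit ∧ full))) = {3, 4, 5}
|Sat(EF (AG (crit ∧ full)))| = |{3, 4, 5}| = 3.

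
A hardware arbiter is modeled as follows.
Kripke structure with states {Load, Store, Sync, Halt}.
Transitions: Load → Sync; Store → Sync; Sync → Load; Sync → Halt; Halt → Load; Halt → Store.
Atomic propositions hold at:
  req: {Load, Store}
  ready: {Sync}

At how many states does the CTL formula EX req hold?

2

Sat(EX req) = {s : some successor in {Load, Store}} = {Sync, Halt}
|Sat(EX req)| = |{Sync, Halt}| = 2.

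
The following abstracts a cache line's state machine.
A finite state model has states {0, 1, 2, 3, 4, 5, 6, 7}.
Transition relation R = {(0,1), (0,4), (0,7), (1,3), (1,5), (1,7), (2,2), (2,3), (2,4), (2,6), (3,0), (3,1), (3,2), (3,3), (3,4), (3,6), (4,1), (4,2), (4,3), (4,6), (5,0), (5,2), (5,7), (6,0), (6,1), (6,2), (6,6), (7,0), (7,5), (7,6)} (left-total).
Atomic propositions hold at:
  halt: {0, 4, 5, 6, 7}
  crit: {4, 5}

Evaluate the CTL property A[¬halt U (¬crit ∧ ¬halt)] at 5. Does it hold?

Sat(¬halt) = {1, 2, 3}
Sat(¬crit) = {0, 1, 2, 3, 6, 7}
Sat(¬crit ∧ ¬halt) = {1, 2, 3}
A[¬halt U (¬crit ∧ ¬halt)]: least fixpoint, start Z0 = Sat((¬crit ∧ ¬halt)) = {1, 2, 3}, add states in Sat(¬halt) with every successor in Z. Already a fixed point.
Sat(A[¬halt U (¬crit ∧ ¬halt)]) = {1, 2, 3}
5 ∉ Sat(A[¬halt U (¬crit ∧ ¬halt)]) = {1, 2, 3}, so the formula does not hold at 5.

No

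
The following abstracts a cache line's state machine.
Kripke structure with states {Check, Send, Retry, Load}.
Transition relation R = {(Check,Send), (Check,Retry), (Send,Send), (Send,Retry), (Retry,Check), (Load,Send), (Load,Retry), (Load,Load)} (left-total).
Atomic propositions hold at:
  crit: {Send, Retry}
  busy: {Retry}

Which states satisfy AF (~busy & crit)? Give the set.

Sat(~busy) = {Check, Send, Load}
Sat(~busy & crit) = {Send}
AF (~busy & crit): least fixpoint, start Z0 = {Send}, add states with every successor in Z. Already a fixed point.
Sat(AF (~busy & crit)) = {Send}

{Send}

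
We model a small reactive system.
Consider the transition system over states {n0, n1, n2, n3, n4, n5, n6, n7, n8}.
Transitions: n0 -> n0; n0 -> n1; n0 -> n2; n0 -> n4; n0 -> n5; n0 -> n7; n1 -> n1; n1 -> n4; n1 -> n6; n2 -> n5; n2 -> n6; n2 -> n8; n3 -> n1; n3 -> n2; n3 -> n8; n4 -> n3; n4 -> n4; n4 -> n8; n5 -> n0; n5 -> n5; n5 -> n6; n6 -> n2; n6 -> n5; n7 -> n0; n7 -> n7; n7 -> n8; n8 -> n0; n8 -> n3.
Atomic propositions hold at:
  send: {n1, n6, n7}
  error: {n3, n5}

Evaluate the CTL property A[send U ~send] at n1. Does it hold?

Sat(~send) = {n0, n2, n3, n4, n5, n8}
A[send U ~send]: least fixpoint, start Z0 = Sat(~send) = {n0, n2, n3, n4, n5, n8}, add states in Sat(send) with every successor in Z. Z1 = {n0, n2, n3, n4, n5, n6, n8}; fixed.
Sat(A[send U ~send]) = {n0, n2, n3, n4, n5, n6, n8}
n1 ∉ Sat(A[send U ~send]) = {n0, n2, n3, n4, n5, n6, n8}, so the formula does not hold at n1.

No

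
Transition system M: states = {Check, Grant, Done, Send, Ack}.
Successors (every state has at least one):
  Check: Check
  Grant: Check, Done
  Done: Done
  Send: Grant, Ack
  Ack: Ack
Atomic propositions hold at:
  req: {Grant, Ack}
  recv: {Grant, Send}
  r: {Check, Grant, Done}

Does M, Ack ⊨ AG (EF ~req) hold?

No

Sat(~req) = {Check, Done, Send}
EF ~req: least fixpoint, start Z0 = {Check, Done, Send}, add states with some successor in Z. Z1 = {Check, Grant, Done, Send}; fixed.
Sat(EF ~req) = {Check, Grant, Done, Send}
AG (EF ~req): greatest fixpoint, start Z0 = {Check, Grant, Done, Send}, keep only states in Sat with every successor in Z. Z1 = {Check, Grant, Done}; fixed.
Sat(AG (EF ~req)) = {Check, Grant, Done}
Ack ∉ Sat(AG (EF ~req)) = {Check, Grant, Done}, so the formula does not hold at Ack.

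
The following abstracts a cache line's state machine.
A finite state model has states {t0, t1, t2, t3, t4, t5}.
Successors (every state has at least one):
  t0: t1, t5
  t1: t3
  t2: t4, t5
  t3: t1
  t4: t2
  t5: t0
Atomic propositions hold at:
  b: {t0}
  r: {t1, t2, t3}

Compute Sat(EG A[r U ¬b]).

{t1, t2, t3, t4}

Sat(¬b) = {t1, t2, t3, t4, t5}
A[r U ¬b]: least fixpoint, start Z0 = Sat(¬b) = {t1, t2, t3, t4, t5}, add states in Sat(r) with every successor in Z. Already a fixed point.
Sat(A[r U ¬b]) = {t1, t2, t3, t4, t5}
EG A[r U ¬b]: greatest fixpoint, start Z0 = {t1, t2, t3, t4, t5}, keep only states in Sat with some successor in Z. Z1 = {t1, t2, t3, t4}; fixed.
Sat(EG A[r U ¬b]) = {t1, t2, t3, t4}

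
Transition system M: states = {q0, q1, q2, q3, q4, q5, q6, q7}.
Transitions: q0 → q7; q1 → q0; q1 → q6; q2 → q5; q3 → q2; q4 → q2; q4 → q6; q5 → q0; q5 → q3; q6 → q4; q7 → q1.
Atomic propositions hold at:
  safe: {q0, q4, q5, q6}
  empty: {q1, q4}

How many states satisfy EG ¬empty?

Sat(¬empty) = {q0, q2, q3, q5, q6, q7}
EG ¬empty: greatest fixpoint, start Z0 = {q0, q2, q3, q5, q6, q7}, keep only states in Sat with some successor in Z. Z1 = {q0, q2, q3, q5}; Z2 = {q2, q3, q5}; fixed.
Sat(EG ¬empty) = {q2, q3, q5}
|Sat(EG ¬empty)| = |{q2, q3, q5}| = 3.

3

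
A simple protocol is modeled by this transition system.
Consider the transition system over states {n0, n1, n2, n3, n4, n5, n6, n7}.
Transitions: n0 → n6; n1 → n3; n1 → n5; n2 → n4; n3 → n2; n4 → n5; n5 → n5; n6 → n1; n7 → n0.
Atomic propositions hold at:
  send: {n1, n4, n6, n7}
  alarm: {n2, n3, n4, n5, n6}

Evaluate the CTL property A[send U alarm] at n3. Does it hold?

A[send U alarm]: least fixpoint, start Z0 = Sat(alarm) = {n2, n3, n4, n5, n6}, add states in Sat(send) with every successor in Z. Z1 = {n1, n2, n3, n4, n5, n6}; fixed.
Sat(A[send U alarm]) = {n1, n2, n3, n4, n5, n6}
n3 ∈ Sat(A[send U alarm]) = {n1, n2, n3, n4, n5, n6}, so the formula holds at n3.

Yes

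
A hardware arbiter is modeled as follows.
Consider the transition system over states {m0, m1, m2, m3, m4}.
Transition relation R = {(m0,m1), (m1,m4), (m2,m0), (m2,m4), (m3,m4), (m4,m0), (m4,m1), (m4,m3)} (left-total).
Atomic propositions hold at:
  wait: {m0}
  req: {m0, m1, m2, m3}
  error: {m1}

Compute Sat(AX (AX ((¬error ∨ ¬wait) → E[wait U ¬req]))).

{m0}

Sat(¬error) = {m0, m2, m3, m4}
Sat(¬wait) = {m1, m2, m3, m4}
Sat(¬error ∨ ¬wait) = {m0, m1, m2, m3, m4}
Sat(¬req) = {m4}
E[wait U ¬req]: least fixpoint, start Z0 = Sat(¬req) = {m4}, add states in Sat(wait) with some successor in Z. Already a fixed point.
Sat(E[wait U ¬req]) = {m4}
Sat((¬error ∨ ¬wait) → E[wait U ¬req]) = {m4}
Sat(AX ((¬error ∨ ¬wait) → E[wait U ¬req])) = {s : every successor in {m4}} = {m1, m3}
Sat(AX (AX ((¬error ∨ ¬wait) → E[wait U ¬req]))) = {s : every successor in {m1, m3}} = {m0}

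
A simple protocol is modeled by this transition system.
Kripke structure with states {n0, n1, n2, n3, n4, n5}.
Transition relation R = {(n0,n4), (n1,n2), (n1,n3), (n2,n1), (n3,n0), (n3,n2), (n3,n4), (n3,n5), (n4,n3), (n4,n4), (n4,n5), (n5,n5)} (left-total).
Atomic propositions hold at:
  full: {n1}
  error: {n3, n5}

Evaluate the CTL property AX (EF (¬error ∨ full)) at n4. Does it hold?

Sat(¬error) = {n0, n1, n2, n4}
Sat(¬error ∨ full) = {n0, n1, n2, n4}
EF (¬error ∨ full): least fixpoint, start Z0 = {n0, n1, n2, n4}, add states with some successor in Z. Z1 = {n0, n1, n2, n3, n4}; fixed.
Sat(EF (¬error ∨ full)) = {n0, n1, n2, n3, n4}
Sat(AX (EF (¬error ∨ full))) = {s : every successor in {n0, n1, n2, n3, n4}} = {n0, n1, n2}
n4 ∉ Sat(AX (EF (¬error ∨ full))) = {n0, n1, n2}, so the formula does not hold at n4.

No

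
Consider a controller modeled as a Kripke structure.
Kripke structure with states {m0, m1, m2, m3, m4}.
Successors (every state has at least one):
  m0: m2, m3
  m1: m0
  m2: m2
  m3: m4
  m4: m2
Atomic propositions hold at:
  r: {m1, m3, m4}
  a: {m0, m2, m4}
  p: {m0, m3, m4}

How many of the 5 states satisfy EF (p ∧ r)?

4

Sat(p ∧ r) = {m3, m4}
EF (p ∧ r): least fixpoint, start Z0 = {m3, m4}, add states with some successor in Z. Z1 = {m0, m3, m4}; Z2 = {m0, m1, m3, m4}; fixed.
Sat(EF (p ∧ r)) = {m0, m1, m3, m4}
|Sat(EF (p ∧ r))| = |{m0, m1, m3, m4}| = 4.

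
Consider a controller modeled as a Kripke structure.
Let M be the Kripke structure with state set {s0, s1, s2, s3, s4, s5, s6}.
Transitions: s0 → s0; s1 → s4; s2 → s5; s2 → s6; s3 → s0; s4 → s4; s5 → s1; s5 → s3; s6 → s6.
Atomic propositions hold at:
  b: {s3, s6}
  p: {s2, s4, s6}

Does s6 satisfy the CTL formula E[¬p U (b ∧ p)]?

Sat(¬p) = {s0, s1, s3, s5}
Sat(b ∧ p) = {s6}
E[¬p U (b ∧ p)]: least fixpoint, start Z0 = Sat((b ∧ p)) = {s6}, add states in Sat(¬p) with some successor in Z. Already a fixed point.
Sat(E[¬p U (b ∧ p)]) = {s6}
s6 ∈ Sat(E[¬p U (b ∧ p)]) = {s6}, so the formula holds at s6.

Yes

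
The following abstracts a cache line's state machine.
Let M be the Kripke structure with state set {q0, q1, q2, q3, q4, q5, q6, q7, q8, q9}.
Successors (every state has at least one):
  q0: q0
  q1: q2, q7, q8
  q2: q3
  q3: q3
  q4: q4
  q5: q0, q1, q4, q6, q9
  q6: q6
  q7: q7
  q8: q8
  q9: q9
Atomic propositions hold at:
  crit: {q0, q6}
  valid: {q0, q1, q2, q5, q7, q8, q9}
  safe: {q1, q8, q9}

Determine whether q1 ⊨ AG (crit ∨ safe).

Sat(crit ∨ safe) = {q0, q1, q6, q8, q9}
AG (crit ∨ safe): greatest fixpoint, start Z0 = {q0, q1, q6, q8, q9}, keep only states in Sat with every successor in Z. Z1 = {q0, q6, q8, q9}; fixed.
Sat(AG (crit ∨ safe)) = {q0, q6, q8, q9}
q1 ∉ Sat(AG (crit ∨ safe)) = {q0, q6, q8, q9}, so the formula does not hold at q1.

No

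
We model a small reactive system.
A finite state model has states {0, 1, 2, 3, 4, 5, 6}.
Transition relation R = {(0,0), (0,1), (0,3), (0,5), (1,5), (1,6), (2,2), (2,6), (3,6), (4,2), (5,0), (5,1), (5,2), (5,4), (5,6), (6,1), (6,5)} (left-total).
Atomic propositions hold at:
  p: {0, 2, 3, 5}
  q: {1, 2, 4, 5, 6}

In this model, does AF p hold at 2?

AF p: least fixpoint, start Z0 = {0, 2, 3, 5}, add states with every successor in Z. Z1 = {0, 2, 3, 4, 5}; fixed.
Sat(AF p) = {0, 2, 3, 4, 5}
2 ∈ Sat(AF p) = {0, 2, 3, 4, 5}, so the formula holds at 2.

Yes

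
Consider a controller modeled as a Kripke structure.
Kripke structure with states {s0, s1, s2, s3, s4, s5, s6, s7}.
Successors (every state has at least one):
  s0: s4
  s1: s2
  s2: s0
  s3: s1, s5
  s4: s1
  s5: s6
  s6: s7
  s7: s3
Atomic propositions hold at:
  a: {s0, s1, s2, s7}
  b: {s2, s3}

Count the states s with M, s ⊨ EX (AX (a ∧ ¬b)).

3

Sat(¬b) = {s0, s1, s4, s5, s6, s7}
Sat(a ∧ ¬b) = {s0, s1, s7}
Sat(AX (a ∧ ¬b)) = {s : every successor in {s0, s1, s7}} = {s2, s4, s6}
Sat(EX (AX (a ∧ ¬b))) = {s : some successor in {s2, s4, s6}} = {s0, s1, s5}
|Sat(EX (AX (a ∧ ¬b)))| = |{s0, s1, s5}| = 3.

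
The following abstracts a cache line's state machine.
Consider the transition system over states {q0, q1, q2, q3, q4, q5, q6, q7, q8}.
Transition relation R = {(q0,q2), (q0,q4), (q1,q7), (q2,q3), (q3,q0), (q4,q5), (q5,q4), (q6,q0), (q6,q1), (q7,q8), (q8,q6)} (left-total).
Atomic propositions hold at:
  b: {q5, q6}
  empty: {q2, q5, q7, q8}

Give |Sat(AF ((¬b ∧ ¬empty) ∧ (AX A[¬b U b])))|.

3

Sat(¬b) = {q0, q1, q2, q3, q4, q7, q8}
Sat(¬empty) = {q0, q1, q3, q4, q6}
Sat(¬b ∧ ¬empty) = {q0, q1, q3, q4}
A[¬b U b]: least fixpoint, start Z0 = Sat(b) = {q5, q6}, add states in Sat(¬b) with every successor in Z. Z1 = {q4, q5, q6, q8}; Z2 = {q4, q5, q6, q7, q8}; Z3 = {q1, q4, q5, q6, q7, q8}; fixed.
Sat(A[¬b U b]) = {q1, q4, q5, q6, q7, q8}
Sat(AX A[¬b U b]) = {s : every successor in {q1, q4, q5, q6, q7, q8}} = {q1, q4, q5, q7, q8}
Sat((¬b ∧ ¬empty) ∧ (AX A[¬b U b])) = {q1, q4}
AF ((¬b ∧ ¬empty) ∧ (AX A[¬b U b])): least fixpoint, start Z0 = {q1, q4}, add states with every successor in Z. Z1 = {q1, q4, q5}; fixed.
Sat(AF ((¬b ∧ ¬empty) ∧ (AX A[¬b U b]))) = {q1, q4, q5}
|Sat(AF ((¬b ∧ ¬empty) ∧ (AX A[¬b U b])))| = |{q1, q4, q5}| = 3.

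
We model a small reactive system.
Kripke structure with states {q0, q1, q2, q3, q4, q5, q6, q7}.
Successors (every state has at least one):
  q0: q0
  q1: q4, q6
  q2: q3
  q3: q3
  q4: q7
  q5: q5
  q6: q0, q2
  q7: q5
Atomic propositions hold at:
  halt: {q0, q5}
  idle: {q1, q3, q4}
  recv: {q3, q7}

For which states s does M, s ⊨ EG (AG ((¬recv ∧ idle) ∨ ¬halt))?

Sat(¬recv) = {q0, q1, q2, q4, q5, q6}
Sat(¬recv ∧ idle) = {q1, q4}
Sat(¬halt) = {q1, q2, q3, q4, q6, q7}
Sat((¬recv ∧ idle) ∨ ¬halt) = {q1, q2, q3, q4, q6, q7}
AG ((¬recv ∧ idle) ∨ ¬halt): greatest fixpoint, start Z0 = {q1, q2, q3, q4, q6, q7}, keep only states in Sat with every successor in Z. Z1 = {q1, q2, q3, q4}; Z2 = {q2, q3}; fixed.
Sat(AG ((¬recv ∧ idle) ∨ ¬halt)) = {q2, q3}
EG (AG ((¬recv ∧ idle) ∨ ¬halt)): greatest fixpoint, start Z0 = {q2, q3}, keep only states in Sat with some successor in Z. Already a fixed point.
Sat(EG (AG ((¬recv ∧ idle) ∨ ¬halt))) = {q2, q3}

{q2, q3}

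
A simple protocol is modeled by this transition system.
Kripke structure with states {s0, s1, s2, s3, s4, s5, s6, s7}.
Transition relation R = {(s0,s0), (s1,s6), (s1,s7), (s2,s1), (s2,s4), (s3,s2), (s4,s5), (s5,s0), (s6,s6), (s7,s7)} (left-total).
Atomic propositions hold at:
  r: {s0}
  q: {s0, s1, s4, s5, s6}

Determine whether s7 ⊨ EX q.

Sat(EX q) = {s : some successor in {s0, s1, s4, s5, s6}} = {s0, s1, s2, s4, s5, s6}
s7 ∉ Sat(EX q) = {s0, s1, s2, s4, s5, s6}, so the formula does not hold at s7.

No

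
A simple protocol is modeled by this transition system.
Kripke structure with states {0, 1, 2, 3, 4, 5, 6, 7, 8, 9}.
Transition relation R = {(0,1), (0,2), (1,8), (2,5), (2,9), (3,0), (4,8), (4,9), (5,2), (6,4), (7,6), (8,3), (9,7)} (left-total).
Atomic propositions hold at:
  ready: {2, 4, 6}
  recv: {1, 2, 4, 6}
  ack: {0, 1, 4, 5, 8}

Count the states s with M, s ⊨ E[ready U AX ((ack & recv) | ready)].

5

Sat(ack & recv) = {1, 4}
Sat((ack & recv) | ready) = {1, 2, 4, 6}
Sat(AX ((ack & recv) | ready)) = {s : every successor in {1, 2, 4, 6}} = {0, 5, 6, 7}
E[ready U AX ((ack & recv) | ready)]: least fixpoint, start Z0 = Sat(AX ((ack & recv) | ready)) = {0, 5, 6, 7}, add states in Sat(ready) with some successor in Z. Z1 = {0, 2, 5, 6, 7}; fixed.
Sat(E[ready U AX ((ack & recv) | ready)]) = {0, 2, 5, 6, 7}
|Sat(E[ready U AX ((ack & recv) | ready)])| = |{0, 2, 5, 6, 7}| = 5.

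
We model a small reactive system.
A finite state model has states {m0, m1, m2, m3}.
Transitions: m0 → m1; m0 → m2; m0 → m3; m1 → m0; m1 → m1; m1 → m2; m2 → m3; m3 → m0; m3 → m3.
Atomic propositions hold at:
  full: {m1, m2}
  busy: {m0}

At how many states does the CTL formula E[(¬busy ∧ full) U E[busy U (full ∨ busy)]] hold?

Sat(¬busy) = {m1, m2, m3}
Sat(¬busy ∧ full) = {m1, m2}
Sat(full ∨ busy) = {m0, m1, m2}
E[busy U (full ∨ busy)]: least fixpoint, start Z0 = Sat((full ∨ busy)) = {m0, m1, m2}, add states in Sat(busy) with some successor in Z. Already a fixed point.
Sat(E[busy U (full ∨ busy)]) = {m0, m1, m2}
E[(¬busy ∧ full) U E[busy U (full ∨ busy)]]: least fixpoint, start Z0 = Sat(E[busy U (full ∨ busy)]) = {m0, m1, m2}, add states in Sat(¬busy ∧ full) with some successor in Z. Already a fixed point.
Sat(E[(¬busy ∧ full) U E[busy U (full ∨ busy)]]) = {m0, m1, m2}
|Sat(E[(¬busy ∧ full) U E[busy U (full ∨ busy)]])| = |{m0, m1, m2}| = 3.

3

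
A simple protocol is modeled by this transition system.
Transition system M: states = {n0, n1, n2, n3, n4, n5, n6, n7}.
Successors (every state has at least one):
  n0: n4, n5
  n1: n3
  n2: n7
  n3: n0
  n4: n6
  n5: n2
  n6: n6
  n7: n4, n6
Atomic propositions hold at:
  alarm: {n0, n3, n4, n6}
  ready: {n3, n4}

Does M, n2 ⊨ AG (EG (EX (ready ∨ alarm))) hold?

Sat(ready ∨ alarm) = {n0, n3, n4, n6}
Sat(EX (ready ∨ alarm)) = {s : some successor in {n0, n3, n4, n6}} = {n0, n1, n3, n4, n6, n7}
EG (EX (ready ∨ alarm)): greatest fixpoint, start Z0 = {n0, n1, n3, n4, n6, n7}, keep only states in Sat with some successor in Z. Already a fixed point.
Sat(EG (EX (ready ∨ alarm))) = {n0, n1, n3, n4, n6, n7}
AG (EG (EX (ready ∨ alarm))): greatest fixpoint, start Z0 = {n0, n1, n3, n4, n6, n7}, keep only states in Sat with every successor in Z. Z1 = {n1, n3, n4, n6, n7}; Z2 = {n1, n4, n6, n7}; Z3 = {n4, n6, n7}; fixed.
Sat(AG (EG (EX (ready ∨ alarm)))) = {n4, n6, n7}
n2 ∉ Sat(AG (EG (EX (ready ∨ alarm)))) = {n4, n6, n7}, so the formula does not hold at n2.

No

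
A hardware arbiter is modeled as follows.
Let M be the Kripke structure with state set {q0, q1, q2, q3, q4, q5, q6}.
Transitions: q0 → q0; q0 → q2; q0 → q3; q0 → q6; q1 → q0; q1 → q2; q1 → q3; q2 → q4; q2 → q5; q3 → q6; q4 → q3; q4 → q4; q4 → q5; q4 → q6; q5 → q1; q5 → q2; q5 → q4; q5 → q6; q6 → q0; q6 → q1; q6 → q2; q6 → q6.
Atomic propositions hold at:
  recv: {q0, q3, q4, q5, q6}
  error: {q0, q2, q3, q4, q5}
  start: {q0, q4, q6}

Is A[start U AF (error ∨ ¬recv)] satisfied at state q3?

Sat(¬recv) = {q1, q2}
Sat(error ∨ ¬recv) = {q0, q1, q2, q3, q4, q5}
AF (error ∨ ¬recv): least fixpoint, start Z0 = {q0, q1, q2, q3, q4, q5}, add states with every successor in Z. Already a fixed point.
Sat(AF (error ∨ ¬recv)) = {q0, q1, q2, q3, q4, q5}
A[start U AF (error ∨ ¬recv)]: least fixpoint, start Z0 = Sat(AF (error ∨ ¬recv)) = {q0, q1, q2, q3, q4, q5}, add states in Sat(start) with every successor in Z. Already a fixed point.
Sat(A[start U AF (error ∨ ¬recv)]) = {q0, q1, q2, q3, q4, q5}
q3 ∈ Sat(A[start U AF (error ∨ ¬recv)]) = {q0, q1, q2, q3, q4, q5}, so the formula holds at q3.

Yes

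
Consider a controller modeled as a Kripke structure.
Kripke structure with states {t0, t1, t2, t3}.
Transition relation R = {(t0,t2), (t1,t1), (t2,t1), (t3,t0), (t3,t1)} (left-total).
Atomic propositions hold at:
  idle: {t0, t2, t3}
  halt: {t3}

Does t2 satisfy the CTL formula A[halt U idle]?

Yes

A[halt U idle]: least fixpoint, start Z0 = Sat(idle) = {t0, t2, t3}, add states in Sat(halt) with every successor in Z. Already a fixed point.
Sat(A[halt U idle]) = {t0, t2, t3}
t2 ∈ Sat(A[halt U idle]) = {t0, t2, t3}, so the formula holds at t2.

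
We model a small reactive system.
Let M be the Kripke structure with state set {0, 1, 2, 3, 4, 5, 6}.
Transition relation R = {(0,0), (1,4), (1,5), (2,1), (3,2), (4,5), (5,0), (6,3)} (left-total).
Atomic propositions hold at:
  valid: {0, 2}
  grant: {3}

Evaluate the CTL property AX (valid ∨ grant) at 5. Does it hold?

Yes

Sat(valid ∨ grant) = {0, 2, 3}
Sat(AX (valid ∨ grant)) = {s : every successor in {0, 2, 3}} = {0, 3, 5, 6}
5 ∈ Sat(AX (valid ∨ grant)) = {0, 3, 5, 6}, so the formula holds at 5.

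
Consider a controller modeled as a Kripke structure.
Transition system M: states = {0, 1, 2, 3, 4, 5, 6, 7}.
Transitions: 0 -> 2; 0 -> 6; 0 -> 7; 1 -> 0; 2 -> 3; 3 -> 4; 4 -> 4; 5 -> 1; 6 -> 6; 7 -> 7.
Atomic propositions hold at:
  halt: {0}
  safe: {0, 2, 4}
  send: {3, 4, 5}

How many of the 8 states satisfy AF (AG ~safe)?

Sat(~safe) = {1, 3, 5, 6, 7}
AG ~safe: greatest fixpoint, start Z0 = {1, 3, 5, 6, 7}, keep only states in Sat with every successor in Z. Z1 = {5, 6, 7}; Z2 = {6, 7}; fixed.
Sat(AG ~safe) = {6, 7}
AF (AG ~safe): least fixpoint, start Z0 = {6, 7}, add states with every successor in Z. Already a fixed point.
Sat(AF (AG ~safe)) = {6, 7}
|Sat(AF (AG ~safe))| = |{6, 7}| = 2.

2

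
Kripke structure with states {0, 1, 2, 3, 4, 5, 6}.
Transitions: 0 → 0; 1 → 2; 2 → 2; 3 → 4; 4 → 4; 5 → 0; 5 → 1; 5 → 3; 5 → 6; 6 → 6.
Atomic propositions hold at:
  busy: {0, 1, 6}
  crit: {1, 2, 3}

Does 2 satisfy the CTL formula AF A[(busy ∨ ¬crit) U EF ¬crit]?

Sat(¬crit) = {0, 4, 5, 6}
Sat(busy ∨ ¬crit) = {0, 1, 4, 5, 6}
EF ¬crit: least fixpoint, start Z0 = {0, 4, 5, 6}, add states with some successor in Z. Z1 = {0, 3, 4, 5, 6}; fixed.
Sat(EF ¬crit) = {0, 3, 4, 5, 6}
A[(busy ∨ ¬crit) U EF ¬crit]: least fixpoint, start Z0 = Sat(EF ¬crit) = {0, 3, 4, 5, 6}, add states in Sat(busy ∨ ¬crit) with every successor in Z. Already a fixed point.
Sat(A[(busy ∨ ¬crit) U EF ¬crit]) = {0, 3, 4, 5, 6}
AF A[(busy ∨ ¬crit) U EF ¬crit]: least fixpoint, start Z0 = {0, 3, 4, 5, 6}, add states with every successor in Z. Already a fixed point.
Sat(AF A[(busy ∨ ¬crit) U EF ¬crit]) = {0, 3, 4, 5, 6}
2 ∉ Sat(AF A[(busy ∨ ¬crit) U EF ¬crit]) = {0, 3, 4, 5, 6}, so the formula does not hold at 2.

No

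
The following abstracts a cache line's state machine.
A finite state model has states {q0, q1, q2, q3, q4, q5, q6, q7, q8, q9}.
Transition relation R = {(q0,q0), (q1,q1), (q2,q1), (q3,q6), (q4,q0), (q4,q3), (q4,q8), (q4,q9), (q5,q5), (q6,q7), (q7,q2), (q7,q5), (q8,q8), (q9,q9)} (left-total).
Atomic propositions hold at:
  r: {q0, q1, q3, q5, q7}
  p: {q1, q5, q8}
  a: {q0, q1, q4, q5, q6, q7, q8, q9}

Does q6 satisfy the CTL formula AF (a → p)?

Sat(a → p) = {q1, q2, q3, q5, q8}
AF (a → p): least fixpoint, start Z0 = {q1, q2, q3, q5, q8}, add states with every successor in Z. Z1 = {q1, q2, q3, q5, q7, q8}; Z2 = {q1, q2, q3, q5, q6, q7, q8}; fixed.
Sat(AF (a → p)) = {q1, q2, q3, q5, q6, q7, q8}
q6 ∈ Sat(AF (a → p)) = {q1, q2, q3, q5, q6, q7, q8}, so the formula holds at q6.

Yes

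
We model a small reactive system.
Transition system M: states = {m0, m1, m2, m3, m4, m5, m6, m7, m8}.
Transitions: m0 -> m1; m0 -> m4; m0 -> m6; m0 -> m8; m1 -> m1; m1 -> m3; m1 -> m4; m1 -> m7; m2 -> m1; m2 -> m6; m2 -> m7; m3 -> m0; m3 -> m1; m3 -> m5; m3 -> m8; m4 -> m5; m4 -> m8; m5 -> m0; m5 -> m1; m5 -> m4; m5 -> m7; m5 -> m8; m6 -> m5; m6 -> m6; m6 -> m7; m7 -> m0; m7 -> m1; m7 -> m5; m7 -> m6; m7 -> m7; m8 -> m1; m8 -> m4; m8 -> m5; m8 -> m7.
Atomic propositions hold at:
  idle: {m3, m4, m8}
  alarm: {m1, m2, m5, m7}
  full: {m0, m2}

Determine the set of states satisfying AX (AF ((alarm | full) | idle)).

{m1, m3, m4, m5, m8}

Sat(alarm | full) = {m0, m1, m2, m5, m7}
Sat((alarm | full) | idle) = {m0, m1, m2, m3, m4, m5, m7, m8}
AF ((alarm | full) | idle): least fixpoint, start Z0 = {m0, m1, m2, m3, m4, m5, m7, m8}, add states with every successor in Z. Already a fixed point.
Sat(AF ((alarm | full) | idle)) = {m0, m1, m2, m3, m4, m5, m7, m8}
Sat(AX (AF ((alarm | full) | idle))) = {s : every successor in {m0, m1, m2, m3, m4, m5, m7, m8}} = {m1, m3, m4, m5, m8}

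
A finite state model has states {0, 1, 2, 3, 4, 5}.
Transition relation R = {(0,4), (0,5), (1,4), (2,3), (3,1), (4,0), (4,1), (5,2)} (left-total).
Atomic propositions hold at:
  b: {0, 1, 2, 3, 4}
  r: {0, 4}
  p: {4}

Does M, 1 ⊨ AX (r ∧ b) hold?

Sat(r ∧ b) = {0, 4}
Sat(AX (r ∧ b)) = {s : every successor in {0, 4}} = {1}
1 ∈ Sat(AX (r ∧ b)) = {1}, so the formula holds at 1.

Yes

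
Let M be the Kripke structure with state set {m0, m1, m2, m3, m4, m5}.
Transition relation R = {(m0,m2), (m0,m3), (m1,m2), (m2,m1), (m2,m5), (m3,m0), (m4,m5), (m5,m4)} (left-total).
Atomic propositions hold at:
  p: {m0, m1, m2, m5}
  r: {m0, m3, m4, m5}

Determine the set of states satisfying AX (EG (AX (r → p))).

Sat(r → p) = {m0, m1, m2, m5}
Sat(AX (r → p)) = {s : every successor in {m0, m1, m2, m5}} = {m1, m2, m3, m4}
EG (AX (r → p)): greatest fixpoint, start Z0 = {m1, m2, m3, m4}, keep only states in Sat with some successor in Z. Z1 = {m1, m2}; fixed.
Sat(EG (AX (r → p))) = {m1, m2}
Sat(AX (EG (AX (r → p)))) = {s : every successor in {m1, m2}} = {m1}

{m1}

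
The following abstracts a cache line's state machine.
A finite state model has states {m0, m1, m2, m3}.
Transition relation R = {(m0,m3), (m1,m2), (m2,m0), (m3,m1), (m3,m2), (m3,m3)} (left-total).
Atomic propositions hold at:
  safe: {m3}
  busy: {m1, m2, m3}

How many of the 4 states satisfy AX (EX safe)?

Sat(EX safe) = {s : some successor in {m3}} = {m0, m3}
Sat(AX (EX safe)) = {s : every successor in {m0, m3}} = {m0, m2}
|Sat(AX (EX safe))| = |{m0, m2}| = 2.

2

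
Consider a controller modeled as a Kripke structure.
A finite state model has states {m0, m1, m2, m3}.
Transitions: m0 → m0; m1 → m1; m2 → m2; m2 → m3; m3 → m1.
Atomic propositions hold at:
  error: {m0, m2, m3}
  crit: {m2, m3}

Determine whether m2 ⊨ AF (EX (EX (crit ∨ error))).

Yes

Sat(crit ∨ error) = {m0, m2, m3}
Sat(EX (crit ∨ error)) = {s : some successor in {m0, m2, m3}} = {m0, m2}
Sat(EX (EX (crit ∨ error))) = {s : some successor in {m0, m2}} = {m0, m2}
AF (EX (EX (crit ∨ error))): least fixpoint, start Z0 = {m0, m2}, add states with every successor in Z. Already a fixed point.
Sat(AF (EX (EX (crit ∨ error)))) = {m0, m2}
m2 ∈ Sat(AF (EX (EX (crit ∨ error)))) = {m0, m2}, so the formula holds at m2.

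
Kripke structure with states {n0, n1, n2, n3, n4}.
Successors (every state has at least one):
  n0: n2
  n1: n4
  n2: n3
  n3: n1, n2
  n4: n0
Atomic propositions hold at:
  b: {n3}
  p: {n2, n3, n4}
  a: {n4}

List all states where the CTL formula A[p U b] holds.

{n2, n3}

A[p U b]: least fixpoint, start Z0 = Sat(b) = {n3}, add states in Sat(p) with every successor in Z. Z1 = {n2, n3}; fixed.
Sat(A[p U b]) = {n2, n3}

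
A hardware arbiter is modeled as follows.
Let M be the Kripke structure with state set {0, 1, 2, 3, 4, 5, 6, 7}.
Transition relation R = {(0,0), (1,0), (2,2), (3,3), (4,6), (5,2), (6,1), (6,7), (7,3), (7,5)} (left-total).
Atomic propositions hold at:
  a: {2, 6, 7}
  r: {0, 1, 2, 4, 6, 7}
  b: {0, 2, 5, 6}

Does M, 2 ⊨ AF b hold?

AF b: least fixpoint, start Z0 = {0, 2, 5, 6}, add states with every successor in Z. Z1 = {0, 1, 2, 4, 5, 6}; fixed.
Sat(AF b) = {0, 1, 2, 4, 5, 6}
2 ∈ Sat(AF b) = {0, 1, 2, 4, 5, 6}, so the formula holds at 2.

Yes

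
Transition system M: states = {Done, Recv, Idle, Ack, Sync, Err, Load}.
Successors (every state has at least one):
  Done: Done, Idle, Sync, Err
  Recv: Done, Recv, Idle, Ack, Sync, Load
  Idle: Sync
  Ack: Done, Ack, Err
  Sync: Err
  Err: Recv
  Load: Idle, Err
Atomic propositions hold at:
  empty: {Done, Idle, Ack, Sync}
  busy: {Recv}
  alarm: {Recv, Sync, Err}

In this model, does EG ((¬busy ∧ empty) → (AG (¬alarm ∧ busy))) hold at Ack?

No

Sat(¬busy) = {Done, Idle, Ack, Sync, Err, Load}
Sat(¬busy ∧ empty) = {Done, Idle, Ack, Sync}
Sat(¬alarm) = {Done, Idle, Ack, Load}
Sat(¬alarm ∧ busy) = ∅
AG (¬alarm ∧ busy): greatest fixpoint, start Z0 = ∅, keep only states in Sat with every successor in Z. Already a fixed point.
Sat(AG (¬alarm ∧ busy)) = ∅
Sat((¬busy ∧ empty) → (AG (¬alarm ∧ busy))) = {Recv, Err, Load}
EG ((¬busy ∧ empty) → (AG (¬alarm ∧ busy))): greatest fixpoint, start Z0 = {Recv, Err, Load}, keep only states in Sat with some successor in Z. Already a fixed point.
Sat(EG ((¬busy ∧ empty) → (AG (¬alarm ∧ busy)))) = {Recv, Err, Load}
Ack ∉ Sat(EG ((¬busy ∧ empty) → (AG (¬alarm ∧ busy)))) = {Recv, Err, Load}, so the formula does not hold at Ack.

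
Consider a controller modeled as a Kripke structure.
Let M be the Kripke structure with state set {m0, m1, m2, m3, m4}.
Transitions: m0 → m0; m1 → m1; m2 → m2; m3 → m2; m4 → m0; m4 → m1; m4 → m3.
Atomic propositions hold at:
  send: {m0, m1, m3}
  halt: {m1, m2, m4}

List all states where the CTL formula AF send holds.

{m0, m1, m3, m4}

AF send: least fixpoint, start Z0 = {m0, m1, m3}, add states with every successor in Z. Z1 = {m0, m1, m3, m4}; fixed.
Sat(AF send) = {m0, m1, m3, m4}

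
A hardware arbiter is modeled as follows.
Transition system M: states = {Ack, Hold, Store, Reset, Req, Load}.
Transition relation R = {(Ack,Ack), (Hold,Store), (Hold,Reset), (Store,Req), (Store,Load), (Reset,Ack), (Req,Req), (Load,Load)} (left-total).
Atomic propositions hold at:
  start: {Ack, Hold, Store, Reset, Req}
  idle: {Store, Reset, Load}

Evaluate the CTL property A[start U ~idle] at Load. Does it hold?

Sat(~idle) = {Ack, Hold, Req}
A[start U ~idle]: least fixpoint, start Z0 = Sat(~idle) = {Ack, Hold, Req}, add states in Sat(start) with every successor in Z. Z1 = {Ack, Hold, Reset, Req}; fixed.
Sat(A[start U ~idle]) = {Ack, Hold, Reset, Req}
Load ∉ Sat(A[start U ~idle]) = {Ack, Hold, Reset, Req}, so the formula does not hold at Load.

No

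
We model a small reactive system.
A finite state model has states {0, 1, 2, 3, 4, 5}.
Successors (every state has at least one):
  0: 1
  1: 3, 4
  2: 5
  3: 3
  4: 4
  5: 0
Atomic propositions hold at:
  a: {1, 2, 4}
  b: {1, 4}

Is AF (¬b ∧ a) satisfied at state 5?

No

Sat(¬b) = {0, 2, 3, 5}
Sat(¬b ∧ a) = {2}
AF (¬b ∧ a): least fixpoint, start Z0 = {2}, add states with every successor in Z. Already a fixed point.
Sat(AF (¬b ∧ a)) = {2}
5 ∉ Sat(AF (¬b ∧ a)) = {2}, so the formula does not hold at 5.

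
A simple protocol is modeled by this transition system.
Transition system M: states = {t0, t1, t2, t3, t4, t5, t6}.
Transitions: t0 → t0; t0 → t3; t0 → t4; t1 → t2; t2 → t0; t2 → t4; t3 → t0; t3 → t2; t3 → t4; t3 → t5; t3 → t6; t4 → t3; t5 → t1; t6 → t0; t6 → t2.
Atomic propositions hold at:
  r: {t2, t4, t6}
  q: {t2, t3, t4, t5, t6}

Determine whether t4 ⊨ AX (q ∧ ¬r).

Yes

Sat(¬r) = {t0, t1, t3, t5}
Sat(q ∧ ¬r) = {t3, t5}
Sat(AX (q ∧ ¬r)) = {s : every successor in {t3, t5}} = {t4}
t4 ∈ Sat(AX (q ∧ ¬r)) = {t4}, so the formula holds at t4.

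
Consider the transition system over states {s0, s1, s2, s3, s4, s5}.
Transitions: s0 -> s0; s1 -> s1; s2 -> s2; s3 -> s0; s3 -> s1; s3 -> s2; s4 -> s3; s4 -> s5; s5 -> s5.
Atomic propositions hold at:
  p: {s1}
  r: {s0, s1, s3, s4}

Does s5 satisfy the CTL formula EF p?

EF p: least fixpoint, start Z0 = {s1}, add states with some successor in Z. Z1 = {s1, s3}; Z2 = {s1, s3, s4}; fixed.
Sat(EF p) = {s1, s3, s4}
s5 ∉ Sat(EF p) = {s1, s3, s4}, so the formula does not hold at s5.

No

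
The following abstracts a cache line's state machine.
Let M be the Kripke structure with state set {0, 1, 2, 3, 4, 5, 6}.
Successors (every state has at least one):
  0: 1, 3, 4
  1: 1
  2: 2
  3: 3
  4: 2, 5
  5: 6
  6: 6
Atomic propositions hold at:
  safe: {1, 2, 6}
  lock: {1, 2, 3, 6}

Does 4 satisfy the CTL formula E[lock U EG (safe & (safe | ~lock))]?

Sat(~lock) = {0, 4, 5}
Sat(safe | ~lock) = {0, 1, 2, 4, 5, 6}
Sat(safe & (safe | ~lock)) = {1, 2, 6}
EG (safe & (safe | ~lock)): greatest fixpoint, start Z0 = {1, 2, 6}, keep only states in Sat with some successor in Z. Already a fixed point.
Sat(EG (safe & (safe | ~lock))) = {1, 2, 6}
E[lock U EG (safe & (safe | ~lock))]: least fixpoint, start Z0 = Sat(EG (safe & (safe | ~lock))) = {1, 2, 6}, add states in Sat(lock) with some successor in Z. Already a fixed point.
Sat(E[lock U EG (safe & (safe | ~lock))]) = {1, 2, 6}
4 ∉ Sat(E[lock U EG (safe & (safe | ~lock))]) = {1, 2, 6}, so the formula does not hold at 4.

No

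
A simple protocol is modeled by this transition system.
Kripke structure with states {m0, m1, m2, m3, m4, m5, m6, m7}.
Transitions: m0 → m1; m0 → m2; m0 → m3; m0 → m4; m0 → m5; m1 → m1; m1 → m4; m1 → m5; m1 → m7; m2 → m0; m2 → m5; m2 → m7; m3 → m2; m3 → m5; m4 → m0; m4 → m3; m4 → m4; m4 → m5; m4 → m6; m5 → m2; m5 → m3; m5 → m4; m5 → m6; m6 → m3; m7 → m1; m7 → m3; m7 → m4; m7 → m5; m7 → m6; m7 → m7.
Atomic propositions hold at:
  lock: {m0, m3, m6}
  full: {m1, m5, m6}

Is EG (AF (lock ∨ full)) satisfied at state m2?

No

Sat(lock ∨ full) = {m0, m1, m3, m5, m6}
AF (lock ∨ full): least fixpoint, start Z0 = {m0, m1, m3, m5, m6}, add states with every successor in Z. Already a fixed point.
Sat(AF (lock ∨ full)) = {m0, m1, m3, m5, m6}
EG (AF (lock ∨ full)): greatest fixpoint, start Z0 = {m0, m1, m3, m5, m6}, keep only states in Sat with some successor in Z. Already a fixed point.
Sat(EG (AF (lock ∨ full))) = {m0, m1, m3, m5, m6}
m2 ∉ Sat(EG (AF (lock ∨ full))) = {m0, m1, m3, m5, m6}, so the formula does not hold at m2.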